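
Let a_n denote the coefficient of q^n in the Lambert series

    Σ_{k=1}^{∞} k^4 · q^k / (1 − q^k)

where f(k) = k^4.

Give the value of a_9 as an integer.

a_9 = 6643

n=9: 1·9 3·3 9·1  f→[1+81+6561]=6643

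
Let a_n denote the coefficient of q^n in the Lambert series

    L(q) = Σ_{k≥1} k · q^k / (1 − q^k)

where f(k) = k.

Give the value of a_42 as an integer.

[q^42] f(1)=1,f(2)=2,f(3)=3,f(6)=6,f(7)=7,f(14)=14,f(21)=21,f(42)=42 ⇒ 96

a_42 = 96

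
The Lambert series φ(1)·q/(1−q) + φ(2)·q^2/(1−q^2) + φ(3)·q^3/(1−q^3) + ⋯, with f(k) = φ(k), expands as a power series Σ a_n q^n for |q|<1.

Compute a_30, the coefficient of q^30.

n=30: 30·1 15·2 10·3 6·5 5·6 3·10 2·15 1·30  φ→[8+8+4+2+4+2+1+1]=30

a_30 = 30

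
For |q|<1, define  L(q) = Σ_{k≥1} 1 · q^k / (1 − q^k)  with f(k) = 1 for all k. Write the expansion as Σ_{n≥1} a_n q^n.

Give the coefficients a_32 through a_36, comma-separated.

6, 4, 4, 4, 9

d|32:{1,2,4,8,16,32}  Σf=1+1+1+1+1+1=6
q^33  k|33↦f(k): 33:1 11:1 3:1 1:1  a_33=4
n=34: 34·1 17·2 2·17 1·34  f→[1+1+1+1]=4
n=35: 1·35 5·7 7·5 35·1  f→[1+1+1+1]=4
q^36  k|36↦f(k): 1:1 2:1 3:1 4:1 6:1 9:1 12:1 18:1 36:1  a_36=9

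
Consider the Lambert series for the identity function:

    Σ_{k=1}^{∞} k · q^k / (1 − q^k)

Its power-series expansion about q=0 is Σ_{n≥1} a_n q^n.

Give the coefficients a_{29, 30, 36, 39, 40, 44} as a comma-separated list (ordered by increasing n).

q^29  k|29↦f(k): 1:1 29:29  a_29=30
n=30: 1·30 2·15 3·10 5·6 6·5 10·3 15·2 30·1  f→[1+2+3+5+6+10+15+30]=72
[q^36] f(1)=1,f(2)=2,f(3)=3,f(4)=4,f(6)=6,f(9)=9,f(12)=12,f(18)=18,f(36)=36 ⇒ 91
d|39:{1,3,13,39}  Σf=1+3+13+39=56
d|40:{1,2,4,5,8,10,20,40}  Σf=1+2+4+5+8+10+20+40=90
q^44  k|44↦f(k): 1:1 2:2 4:4 11:11 22:22 44:44  a_44=84

30, 72, 91, 56, 90, 84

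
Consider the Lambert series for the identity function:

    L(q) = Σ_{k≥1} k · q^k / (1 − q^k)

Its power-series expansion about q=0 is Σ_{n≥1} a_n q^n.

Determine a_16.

a_16 = 31

n=16: 16·1 8·2 4·4 2·8 1·16  f→[16+8+4+2+1]=31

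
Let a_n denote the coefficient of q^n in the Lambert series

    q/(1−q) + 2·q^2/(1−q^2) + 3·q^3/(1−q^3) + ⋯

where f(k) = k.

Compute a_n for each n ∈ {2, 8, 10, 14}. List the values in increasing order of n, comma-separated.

3, 15, 18, 24

n=2: 2·1 1·2  f→[2+1]=3
[q^8] f(1)=1,f(2)=2,f(4)=4,f(8)=8 ⇒ 15
[q^10] f(1)=1,f(2)=2,f(5)=5,f(10)=10 ⇒ 18
d|14:{14,7,2,1}  Σf=14+7+2+1=24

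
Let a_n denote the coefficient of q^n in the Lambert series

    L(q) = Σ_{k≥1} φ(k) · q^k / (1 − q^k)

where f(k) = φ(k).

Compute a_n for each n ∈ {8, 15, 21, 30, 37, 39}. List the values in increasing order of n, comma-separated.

[q^8] φ(8)=4,φ(4)=2,φ(2)=1,φ(1)=1 ⇒ 8
n=15: 15·1 5·3 3·5 1·15  φ→[8+4+2+1]=15
[q^21] φ(1)=1,φ(3)=2,φ(7)=6,φ(21)=12 ⇒ 21
n=30: 1·30 2·15 3·10 5·6 6·5 10·3 15·2 30·1  φ→[1+1+2+4+2+4+8+8]=30
n=37: 37·1 1·37  φ→[36+1]=37
n=39: 39·1 13·3 3·13 1·39  φ→[24+12+2+1]=39

8, 15, 21, 30, 37, 39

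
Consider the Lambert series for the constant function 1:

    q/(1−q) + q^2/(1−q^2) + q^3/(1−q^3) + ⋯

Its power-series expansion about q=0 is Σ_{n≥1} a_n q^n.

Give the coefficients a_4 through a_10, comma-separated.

3, 2, 4, 2, 4, 3, 4

d|4:{1,2,4}  Σf=1+1+1=3
d|5:{5,1}  Σf=1+1=2
[q^6] f(1)=1,f(2)=1,f(3)=1,f(6)=1 ⇒ 4
[q^7] f(7)=1,f(1)=1 ⇒ 2
q^8  k|8↦f(k): 1:1 2:1 4:1 8:1  a_8=4
d|9:{9,3,1}  Σf=1+1+1=3
[q^10] f(10)=1,f(5)=1,f(2)=1,f(1)=1 ⇒ 4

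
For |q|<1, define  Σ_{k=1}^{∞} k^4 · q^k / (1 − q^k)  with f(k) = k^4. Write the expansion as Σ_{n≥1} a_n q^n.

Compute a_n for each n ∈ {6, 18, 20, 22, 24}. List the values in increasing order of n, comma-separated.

q^6  k|6↦f(k): 6:1296 3:81 2:16 1:1  a_6=1394
n=18: 1·18 2·9 3·6 6·3 9·2 18·1  f→[1+16+81+1296+6561+104976]=112931
n=20: 1·20 2·10 4·5 5·4 10·2 20·1  f→[1+16+256+625+10000+160000]=170898
[q^22] f(22)=234256,f(11)=14641,f(2)=16,f(1)=1 ⇒ 248914
[q^24] f(24)=331776,f(12)=20736,f(8)=4096,f(6)=1296,f(4)=256,f(3)=81,f(2)=16,f(1)=1 ⇒ 358258

1394, 112931, 170898, 248914, 358258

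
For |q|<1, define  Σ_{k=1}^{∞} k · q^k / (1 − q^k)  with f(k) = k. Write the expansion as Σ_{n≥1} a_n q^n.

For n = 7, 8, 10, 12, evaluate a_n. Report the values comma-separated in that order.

8, 15, 18, 28

q^7  k|7↦f(k): 1:1 7:7  a_7=8
d|8:{8,4,2,1}  Σf=8+4+2+1=15
q^10  k|10↦f(k): 1:1 2:2 5:5 10:10  a_10=18
q^12  k|12↦f(k): 1:1 2:2 3:3 4:4 6:6 12:12  a_12=28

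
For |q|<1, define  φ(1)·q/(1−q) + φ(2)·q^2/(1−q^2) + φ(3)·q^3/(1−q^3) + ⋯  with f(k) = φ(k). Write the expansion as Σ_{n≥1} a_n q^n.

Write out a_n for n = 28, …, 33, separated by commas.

n=28: 1·28 2·14 4·7 7·4 14·2 28·1  φ→[1+1+2+6+6+12]=28
d|29:{1,29}  Σφ=1+28=29
d|30:{30,15,10,6,5,3,2,1}  Σφ=8+8+4+2+4+2+1+1=30
[q^31] φ(31)=30,φ(1)=1 ⇒ 31
q^32  k|32↦φ(k): 1:1 2:1 4:2 8:4 16:8 32:16  a_32=32
d|33:{33,11,3,1}  Σφ=20+10+2+1=33

28, 29, 30, 31, 32, 33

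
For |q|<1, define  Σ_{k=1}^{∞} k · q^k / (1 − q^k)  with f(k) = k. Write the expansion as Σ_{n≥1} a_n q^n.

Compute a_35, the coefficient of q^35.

n=35: 35·1 7·5 5·7 1·35  f→[35+7+5+1]=48

a_35 = 48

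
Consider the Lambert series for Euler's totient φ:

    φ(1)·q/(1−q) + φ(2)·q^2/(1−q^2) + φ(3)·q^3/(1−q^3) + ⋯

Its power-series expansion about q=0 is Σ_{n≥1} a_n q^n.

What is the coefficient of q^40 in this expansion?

q^40  k|40↦φ(k): 1:1 2:1 4:2 5:4 8:4 10:4 20:8 40:16  a_40=40

a_40 = 40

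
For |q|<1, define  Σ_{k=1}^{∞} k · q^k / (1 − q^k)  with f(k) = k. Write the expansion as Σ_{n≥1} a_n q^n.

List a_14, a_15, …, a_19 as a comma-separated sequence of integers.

n=14: 14·1 7·2 2·7 1·14  f→[14+7+2+1]=24
[q^15] f(1)=1,f(3)=3,f(5)=5,f(15)=15 ⇒ 24
[q^16] f(1)=1,f(2)=2,f(4)=4,f(8)=8,f(16)=16 ⇒ 31
d|17:{1,17}  Σf=1+17=18
[q^18] f(18)=18,f(9)=9,f(6)=6,f(3)=3,f(2)=2,f(1)=1 ⇒ 39
d|19:{1,19}  Σf=1+19=20

24, 24, 31, 18, 39, 20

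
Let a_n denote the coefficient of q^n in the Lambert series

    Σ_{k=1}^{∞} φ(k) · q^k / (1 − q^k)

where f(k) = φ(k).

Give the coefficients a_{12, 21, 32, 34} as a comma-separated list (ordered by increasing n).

d|12:{12,6,4,3,2,1}  Σφ=4+2+2+2+1+1=12
d|21:{21,7,3,1}  Σφ=12+6+2+1=21
q^32  k|32↦φ(k): 1:1 2:1 4:2 8:4 16:8 32:16  a_32=32
q^34  k|34↦φ(k): 34:16 17:16 2:1 1:1  a_34=34

12, 21, 32, 34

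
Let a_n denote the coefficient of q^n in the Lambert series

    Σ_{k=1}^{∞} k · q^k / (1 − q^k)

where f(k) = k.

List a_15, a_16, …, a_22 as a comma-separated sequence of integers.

q^15  k|15↦f(k): 15:15 5:5 3:3 1:1  a_15=24
d|16:{1,2,4,8,16}  Σf=1+2+4+8+16=31
[q^17] f(17)=17,f(1)=1 ⇒ 18
d|18:{18,9,6,3,2,1}  Σf=18+9+6+3+2+1=39
n=19: 1·19 19·1  f→[1+19]=20
d|20:{20,10,5,4,2,1}  Σf=20+10+5+4+2+1=42
q^21  k|21↦f(k): 1:1 3:3 7:7 21:21  a_21=32
q^22  k|22↦f(k): 1:1 2:2 11:11 22:22  a_22=36

24, 31, 18, 39, 20, 42, 32, 36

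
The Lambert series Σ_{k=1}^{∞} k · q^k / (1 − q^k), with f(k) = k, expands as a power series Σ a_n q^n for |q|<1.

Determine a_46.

a_46 = 72

[q^46] f(46)=46,f(23)=23,f(2)=2,f(1)=1 ⇒ 72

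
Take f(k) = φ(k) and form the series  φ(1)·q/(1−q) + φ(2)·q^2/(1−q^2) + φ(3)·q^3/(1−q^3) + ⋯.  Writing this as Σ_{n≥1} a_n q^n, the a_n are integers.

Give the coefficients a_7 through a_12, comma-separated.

[q^7] φ(1)=1,φ(7)=6 ⇒ 7
[q^8] φ(8)=4,φ(4)=2,φ(2)=1,φ(1)=1 ⇒ 8
q^9  k|9↦φ(k): 9:6 3:2 1:1  a_9=9
n=10: 1·10 2·5 5·2 10·1  φ→[1+1+4+4]=10
q^11  k|11↦φ(k): 1:1 11:10  a_11=11
[q^12] φ(1)=1,φ(2)=1,φ(3)=2,φ(4)=2,φ(6)=2,φ(12)=4 ⇒ 12

7, 8, 9, 10, 11, 12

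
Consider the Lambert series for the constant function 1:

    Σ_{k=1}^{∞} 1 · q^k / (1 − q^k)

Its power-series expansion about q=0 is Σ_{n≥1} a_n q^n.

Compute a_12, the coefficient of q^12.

q^12  k|12↦f(k): 1:1 2:1 3:1 4:1 6:1 12:1  a_12=6

a_12 = 6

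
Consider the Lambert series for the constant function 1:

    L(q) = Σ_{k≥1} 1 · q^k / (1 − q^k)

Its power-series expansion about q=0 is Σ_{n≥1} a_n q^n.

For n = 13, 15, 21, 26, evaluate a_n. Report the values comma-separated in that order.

[q^13] f(1)=1,f(13)=1 ⇒ 2
d|15:{15,5,3,1}  Σf=1+1+1+1=4
q^21  k|21↦f(k): 21:1 7:1 3:1 1:1  a_21=4
d|26:{1,2,13,26}  Σf=1+1+1+1=4

2, 4, 4, 4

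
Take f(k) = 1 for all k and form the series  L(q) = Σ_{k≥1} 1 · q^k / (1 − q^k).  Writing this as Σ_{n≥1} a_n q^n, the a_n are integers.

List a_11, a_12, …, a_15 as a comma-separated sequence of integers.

2, 6, 2, 4, 4

[q^11] f(11)=1,f(1)=1 ⇒ 2
n=12: 12·1 6·2 4·3 3·4 2·6 1·12  f→[1+1+1+1+1+1]=6
n=13: 13·1 1·13  f→[1+1]=2
[q^14] f(14)=1,f(7)=1,f(2)=1,f(1)=1 ⇒ 4
d|15:{15,5,3,1}  Σf=1+1+1+1=4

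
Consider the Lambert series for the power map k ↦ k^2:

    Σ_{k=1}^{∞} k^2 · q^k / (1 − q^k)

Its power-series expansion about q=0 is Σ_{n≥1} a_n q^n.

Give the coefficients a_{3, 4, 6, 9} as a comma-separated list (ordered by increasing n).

[q^3] f(3)=9,f(1)=1 ⇒ 10
[q^4] f(1)=1,f(2)=4,f(4)=16 ⇒ 21
n=6: 1·6 2·3 3·2 6·1  f→[1+4+9+36]=50
q^9  k|9↦f(k): 1:1 3:9 9:81  a_9=91

10, 21, 50, 91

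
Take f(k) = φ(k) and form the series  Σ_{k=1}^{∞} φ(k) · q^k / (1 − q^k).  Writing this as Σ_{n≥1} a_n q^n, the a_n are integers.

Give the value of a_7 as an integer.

d|7:{1,7}  Σφ=1+6=7

a_7 = 7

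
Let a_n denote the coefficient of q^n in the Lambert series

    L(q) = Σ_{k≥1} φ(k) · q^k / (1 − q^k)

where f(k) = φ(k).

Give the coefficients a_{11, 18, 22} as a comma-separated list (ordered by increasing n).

[q^11] φ(1)=1,φ(11)=10 ⇒ 11
d|18:{1,2,3,6,9,18}  Σφ=1+1+2+2+6+6=18
d|22:{1,2,11,22}  Σφ=1+1+10+10=22

11, 18, 22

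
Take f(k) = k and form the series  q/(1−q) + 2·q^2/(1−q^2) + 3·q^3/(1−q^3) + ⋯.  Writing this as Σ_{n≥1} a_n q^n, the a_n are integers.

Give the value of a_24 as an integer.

n=24: 24·1 12·2 8·3 6·4 4·6 3·8 2·12 1·24  f→[24+12+8+6+4+3+2+1]=60

a_24 = 60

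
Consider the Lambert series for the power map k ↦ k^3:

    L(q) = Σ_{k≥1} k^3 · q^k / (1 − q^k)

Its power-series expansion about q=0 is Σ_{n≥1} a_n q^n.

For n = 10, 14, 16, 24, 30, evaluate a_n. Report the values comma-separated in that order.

1134, 3096, 4681, 16380, 31752

n=10: 1·10 2·5 5·2 10·1  f→[1+8+125+1000]=1134
n=14: 1·14 2·7 7·2 14·1  f→[1+8+343+2744]=3096
q^16  k|16↦f(k): 1:1 2:8 4:64 8:512 16:4096  a_16=4681
q^24  k|24↦f(k): 24:13824 12:1728 8:512 6:216 4:64 3:27 2:8 1:1  a_24=16380
d|30:{1,2,3,5,6,10,15,30}  Σf=1+8+27+125+216+1000+3375+27000=31752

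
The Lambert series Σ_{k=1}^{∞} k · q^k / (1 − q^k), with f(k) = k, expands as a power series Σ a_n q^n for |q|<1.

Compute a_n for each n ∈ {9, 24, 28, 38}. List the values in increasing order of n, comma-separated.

q^9  k|9↦f(k): 9:9 3:3 1:1  a_9=13
q^24  k|24↦f(k): 24:24 12:12 8:8 6:6 4:4 3:3 2:2 1:1  a_24=60
n=28: 1·28 2·14 4·7 7·4 14·2 28·1  f→[1+2+4+7+14+28]=56
q^38  k|38↦f(k): 1:1 2:2 19:19 38:38  a_38=60

13, 60, 56, 60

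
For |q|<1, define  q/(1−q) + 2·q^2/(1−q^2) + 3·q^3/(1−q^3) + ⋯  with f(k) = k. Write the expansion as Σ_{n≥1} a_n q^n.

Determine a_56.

a_56 = 120

n=56: 56·1 28·2 14·4 8·7 7·8 4·14 2·28 1·56  f→[56+28+14+8+7+4+2+1]=120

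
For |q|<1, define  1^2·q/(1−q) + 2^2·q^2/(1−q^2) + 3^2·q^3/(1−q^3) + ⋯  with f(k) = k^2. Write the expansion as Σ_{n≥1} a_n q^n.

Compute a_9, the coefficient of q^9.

a_9 = 91

n=9: 1·9 3·3 9·1  f→[1+9+81]=91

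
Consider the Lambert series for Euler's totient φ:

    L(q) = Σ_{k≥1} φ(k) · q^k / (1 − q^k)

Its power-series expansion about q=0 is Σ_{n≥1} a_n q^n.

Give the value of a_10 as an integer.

d|10:{10,5,2,1}  Σφ=4+4+1+1=10

a_10 = 10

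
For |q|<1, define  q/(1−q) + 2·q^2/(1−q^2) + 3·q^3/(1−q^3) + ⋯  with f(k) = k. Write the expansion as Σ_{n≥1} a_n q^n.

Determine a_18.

n=18: 18·1 9·2 6·3 3·6 2·9 1·18  f→[18+9+6+3+2+1]=39

a_18 = 39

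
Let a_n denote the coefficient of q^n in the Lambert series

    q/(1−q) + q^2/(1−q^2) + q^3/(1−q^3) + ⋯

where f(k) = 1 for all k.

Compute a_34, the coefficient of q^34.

a_34 = 4

q^34  k|34↦f(k): 1:1 2:1 17:1 34:1  a_34=4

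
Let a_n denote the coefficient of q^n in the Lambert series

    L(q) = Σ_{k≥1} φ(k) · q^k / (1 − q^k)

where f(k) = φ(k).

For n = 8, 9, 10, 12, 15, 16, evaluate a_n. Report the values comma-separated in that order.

n=8: 8·1 4·2 2·4 1·8  φ→[4+2+1+1]=8
d|9:{1,3,9}  Σφ=1+2+6=9
n=10: 10·1 5·2 2·5 1·10  φ→[4+4+1+1]=10
q^12  k|12↦φ(k): 1:1 2:1 3:2 4:2 6:2 12:4  a_12=12
d|15:{1,3,5,15}  Σφ=1+2+4+8=15
q^16  k|16↦φ(k): 1:1 2:1 4:2 8:4 16:8  a_16=16

8, 9, 10, 12, 15, 16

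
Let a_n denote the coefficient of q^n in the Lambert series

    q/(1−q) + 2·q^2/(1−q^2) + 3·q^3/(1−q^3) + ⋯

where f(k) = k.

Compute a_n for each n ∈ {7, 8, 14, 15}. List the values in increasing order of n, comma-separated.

8, 15, 24, 24

[q^7] f(7)=7,f(1)=1 ⇒ 8
q^8  k|8↦f(k): 8:8 4:4 2:2 1:1  a_8=15
q^14  k|14↦f(k): 14:14 7:7 2:2 1:1  a_14=24
d|15:{15,5,3,1}  Σf=15+5+3+1=24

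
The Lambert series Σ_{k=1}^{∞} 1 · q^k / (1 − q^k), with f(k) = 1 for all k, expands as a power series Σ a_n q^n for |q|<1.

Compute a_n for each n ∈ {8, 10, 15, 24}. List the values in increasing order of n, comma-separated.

n=8: 8·1 4·2 2·4 1·8  f→[1+1+1+1]=4
n=10: 1·10 2·5 5·2 10·1  f→[1+1+1+1]=4
n=15: 1·15 3·5 5·3 15·1  f→[1+1+1+1]=4
d|24:{1,2,3,4,6,8,12,24}  Σf=1+1+1+1+1+1+1+1=8

4, 4, 4, 8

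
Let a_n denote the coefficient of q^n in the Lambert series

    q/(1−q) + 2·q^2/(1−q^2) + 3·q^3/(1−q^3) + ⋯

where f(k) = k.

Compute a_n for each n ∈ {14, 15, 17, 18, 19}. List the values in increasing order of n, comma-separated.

[q^14] f(14)=14,f(7)=7,f(2)=2,f(1)=1 ⇒ 24
[q^15] f(1)=1,f(3)=3,f(5)=5,f(15)=15 ⇒ 24
d|17:{1,17}  Σf=1+17=18
[q^18] f(1)=1,f(2)=2,f(3)=3,f(6)=6,f(9)=9,f(18)=18 ⇒ 39
d|19:{1,19}  Σf=1+19=20

24, 24, 18, 39, 20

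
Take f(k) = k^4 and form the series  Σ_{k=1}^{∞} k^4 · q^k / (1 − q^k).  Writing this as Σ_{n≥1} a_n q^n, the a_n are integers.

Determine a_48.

a_48 = 5732210

d|48:{1,2,3,4,6,8,12,16,24,48}  Σf=1+16+81+256+1296+4096+20736+65536+331776+5308416=5732210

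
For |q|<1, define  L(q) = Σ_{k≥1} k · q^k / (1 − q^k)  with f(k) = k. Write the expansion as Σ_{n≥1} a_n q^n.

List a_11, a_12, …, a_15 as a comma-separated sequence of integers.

[q^11] f(11)=11,f(1)=1 ⇒ 12
q^12  k|12↦f(k): 1:1 2:2 3:3 4:4 6:6 12:12  a_12=28
q^13  k|13↦f(k): 13:13 1:1  a_13=14
d|14:{14,7,2,1}  Σf=14+7+2+1=24
n=15: 15·1 5·3 3·5 1·15  f→[15+5+3+1]=24

12, 28, 14, 24, 24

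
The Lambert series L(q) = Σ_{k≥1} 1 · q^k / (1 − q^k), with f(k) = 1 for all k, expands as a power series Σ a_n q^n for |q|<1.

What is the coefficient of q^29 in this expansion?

q^29  k|29↦f(k): 1:1 29:1  a_29=2

a_29 = 2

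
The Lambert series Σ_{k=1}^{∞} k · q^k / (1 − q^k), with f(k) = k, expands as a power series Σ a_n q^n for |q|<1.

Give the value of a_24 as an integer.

q^24  k|24↦f(k): 1:1 2:2 3:3 4:4 6:6 8:8 12:12 24:24  a_24=60

a_24 = 60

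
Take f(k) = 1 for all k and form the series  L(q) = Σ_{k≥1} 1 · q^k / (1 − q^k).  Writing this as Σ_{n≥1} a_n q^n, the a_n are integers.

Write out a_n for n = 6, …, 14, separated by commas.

q^6  k|6↦f(k): 6:1 3:1 2:1 1:1  a_6=4
n=7: 1·7 7·1  f→[1+1]=2
d|8:{1,2,4,8}  Σf=1+1+1+1=4
d|9:{1,3,9}  Σf=1+1+1=3
q^10  k|10↦f(k): 10:1 5:1 2:1 1:1  a_10=4
n=11: 11·1 1·11  f→[1+1]=2
[q^12] f(12)=1,f(6)=1,f(4)=1,f(3)=1,f(2)=1,f(1)=1 ⇒ 6
[q^13] f(13)=1,f(1)=1 ⇒ 2
d|14:{1,2,7,14}  Σf=1+1+1+1=4

4, 2, 4, 3, 4, 2, 6, 2, 4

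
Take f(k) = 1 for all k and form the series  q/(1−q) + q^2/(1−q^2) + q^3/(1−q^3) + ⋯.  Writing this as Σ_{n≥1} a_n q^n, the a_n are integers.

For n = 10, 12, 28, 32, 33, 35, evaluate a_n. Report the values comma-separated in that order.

q^10  k|10↦f(k): 1:1 2:1 5:1 10:1  a_10=4
[q^12] f(12)=1,f(6)=1,f(4)=1,f(3)=1,f(2)=1,f(1)=1 ⇒ 6
q^28  k|28↦f(k): 28:1 14:1 7:1 4:1 2:1 1:1  a_28=6
d|32:{1,2,4,8,16,32}  Σf=1+1+1+1+1+1=6
[q^33] f(1)=1,f(3)=1,f(11)=1,f(33)=1 ⇒ 4
d|35:{1,5,7,35}  Σf=1+1+1+1=4

4, 6, 6, 6, 4, 4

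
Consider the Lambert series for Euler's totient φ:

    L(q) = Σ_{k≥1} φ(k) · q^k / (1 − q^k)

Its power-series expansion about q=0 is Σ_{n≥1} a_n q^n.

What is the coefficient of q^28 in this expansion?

q^28  k|28↦φ(k): 1:1 2:1 4:2 7:6 14:6 28:12  a_28=28

a_28 = 28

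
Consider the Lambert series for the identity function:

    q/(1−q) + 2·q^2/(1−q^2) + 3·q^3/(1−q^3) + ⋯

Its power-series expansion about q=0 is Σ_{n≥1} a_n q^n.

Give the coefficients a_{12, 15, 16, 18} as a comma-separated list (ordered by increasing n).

q^12  k|12↦f(k): 12:12 6:6 4:4 3:3 2:2 1:1  a_12=28
[q^15] f(15)=15,f(5)=5,f(3)=3,f(1)=1 ⇒ 24
n=16: 16·1 8·2 4·4 2·8 1·16  f→[16+8+4+2+1]=31
[q^18] f(18)=18,f(9)=9,f(6)=6,f(3)=3,f(2)=2,f(1)=1 ⇒ 39

28, 24, 31, 39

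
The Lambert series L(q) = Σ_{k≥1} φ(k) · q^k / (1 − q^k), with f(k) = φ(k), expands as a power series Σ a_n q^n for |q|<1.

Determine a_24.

d|24:{24,12,8,6,4,3,2,1}  Σφ=8+4+4+2+2+2+1+1=24

a_24 = 24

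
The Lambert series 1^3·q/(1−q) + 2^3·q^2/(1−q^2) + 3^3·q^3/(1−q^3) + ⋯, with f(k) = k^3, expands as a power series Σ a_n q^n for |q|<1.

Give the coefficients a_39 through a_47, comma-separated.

[q^39] f(1)=1,f(3)=27,f(13)=2197,f(39)=59319 ⇒ 61544
[q^40] f(1)=1,f(2)=8,f(4)=64,f(5)=125,f(8)=512,f(10)=1000,f(20)=8000,f(40)=64000 ⇒ 73710
n=41: 1·41 41·1  f→[1+68921]=68922
q^42  k|42↦f(k): 1:1 2:8 3:27 6:216 7:343 14:2744 21:9261 42:74088  a_42=86688
n=43: 1·43 43·1  f→[1+79507]=79508
q^44  k|44↦f(k): 44:85184 22:10648 11:1331 4:64 2:8 1:1  a_44=97236
d|45:{45,15,9,5,3,1}  Σf=91125+3375+729+125+27+1=95382
n=46: 1·46 2·23 23·2 46·1  f→[1+8+12167+97336]=109512
d|47:{1,47}  Σf=1+103823=103824

61544, 73710, 68922, 86688, 79508, 97236, 95382, 109512, 103824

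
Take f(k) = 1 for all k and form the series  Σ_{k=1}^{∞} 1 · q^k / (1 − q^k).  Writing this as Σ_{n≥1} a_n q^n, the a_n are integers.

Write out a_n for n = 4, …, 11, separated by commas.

3, 2, 4, 2, 4, 3, 4, 2

d|4:{4,2,1}  Σf=1+1+1=3
q^5  k|5↦f(k): 1:1 5:1  a_5=2
q^6  k|6↦f(k): 6:1 3:1 2:1 1:1  a_6=4
q^7  k|7↦f(k): 7:1 1:1  a_7=2
d|8:{1,2,4,8}  Σf=1+1+1+1=4
q^9  k|9↦f(k): 1:1 3:1 9:1  a_9=3
[q^10] f(10)=1,f(5)=1,f(2)=1,f(1)=1 ⇒ 4
n=11: 1·11 11·1  f→[1+1]=2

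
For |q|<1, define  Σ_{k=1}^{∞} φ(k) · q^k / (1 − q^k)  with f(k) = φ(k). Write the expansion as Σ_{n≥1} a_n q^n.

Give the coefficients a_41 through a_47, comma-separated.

n=41: 1·41 41·1  φ→[1+40]=41
n=42: 1·42 2·21 3·14 6·7 7·6 14·3 21·2 42·1  φ→[1+1+2+2+6+6+12+12]=42
[q^43] φ(43)=42,φ(1)=1 ⇒ 43
q^44  k|44↦φ(k): 44:20 22:10 11:10 4:2 2:1 1:1  a_44=44
[q^45] φ(45)=24,φ(15)=8,φ(9)=6,φ(5)=4,φ(3)=2,φ(1)=1 ⇒ 45
n=46: 1·46 2·23 23·2 46·1  φ→[1+1+22+22]=46
d|47:{47,1}  Σφ=46+1=47

41, 42, 43, 44, 45, 46, 47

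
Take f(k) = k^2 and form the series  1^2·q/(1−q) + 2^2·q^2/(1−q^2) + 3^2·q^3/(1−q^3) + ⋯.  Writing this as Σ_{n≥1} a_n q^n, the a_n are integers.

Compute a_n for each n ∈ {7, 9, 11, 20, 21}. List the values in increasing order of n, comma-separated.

[q^7] f(7)=49,f(1)=1 ⇒ 50
q^9  k|9↦f(k): 1:1 3:9 9:81  a_9=91
n=11: 11·1 1·11  f→[121+1]=122
q^20  k|20↦f(k): 1:1 2:4 4:16 5:25 10:100 20:400  a_20=546
[q^21] f(1)=1,f(3)=9,f(7)=49,f(21)=441 ⇒ 500

50, 91, 122, 546, 500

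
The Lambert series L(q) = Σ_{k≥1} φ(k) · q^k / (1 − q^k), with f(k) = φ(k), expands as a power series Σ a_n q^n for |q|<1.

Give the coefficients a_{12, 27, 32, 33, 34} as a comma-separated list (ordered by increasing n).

q^12  k|12↦φ(k): 12:4 6:2 4:2 3:2 2:1 1:1  a_12=12
q^27  k|27↦φ(k): 1:1 3:2 9:6 27:18  a_27=27
n=32: 32·1 16·2 8·4 4·8 2·16 1·32  φ→[16+8+4+2+1+1]=32
q^33  k|33↦φ(k): 1:1 3:2 11:10 33:20  a_33=33
q^34  k|34↦φ(k): 34:16 17:16 2:1 1:1  a_34=34

12, 27, 32, 33, 34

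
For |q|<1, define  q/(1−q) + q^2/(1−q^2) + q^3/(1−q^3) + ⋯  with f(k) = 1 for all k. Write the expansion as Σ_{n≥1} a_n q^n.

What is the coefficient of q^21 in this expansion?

[q^21] f(21)=1,f(7)=1,f(3)=1,f(1)=1 ⇒ 4

a_21 = 4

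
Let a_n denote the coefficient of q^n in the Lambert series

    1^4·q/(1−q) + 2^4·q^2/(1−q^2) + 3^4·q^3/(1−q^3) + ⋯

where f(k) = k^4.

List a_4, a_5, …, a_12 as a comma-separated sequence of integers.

q^4  k|4↦f(k): 1:1 2:16 4:256  a_4=273
q^5  k|5↦f(k): 1:1 5:625  a_5=626
q^6  k|6↦f(k): 1:1 2:16 3:81 6:1296  a_6=1394
d|7:{1,7}  Σf=1+2401=2402
q^8  k|8↦f(k): 8:4096 4:256 2:16 1:1  a_8=4369
q^9  k|9↦f(k): 9:6561 3:81 1:1  a_9=6643
q^10  k|10↦f(k): 1:1 2:16 5:625 10:10000  a_10=10642
d|11:{1,11}  Σf=1+14641=14642
n=12: 1·12 2·6 3·4 4·3 6·2 12·1  f→[1+16+81+256+1296+20736]=22386

273, 626, 1394, 2402, 4369, 6643, 10642, 14642, 22386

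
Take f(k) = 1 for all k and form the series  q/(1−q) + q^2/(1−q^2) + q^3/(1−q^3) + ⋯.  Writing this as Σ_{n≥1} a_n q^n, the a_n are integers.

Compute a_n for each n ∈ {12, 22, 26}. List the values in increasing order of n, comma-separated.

6, 4, 4

n=12: 1·12 2·6 3·4 4·3 6·2 12·1  f→[1+1+1+1+1+1]=6
n=22: 1·22 2·11 11·2 22·1  f→[1+1+1+1]=4
q^26  k|26↦f(k): 26:1 13:1 2:1 1:1  a_26=4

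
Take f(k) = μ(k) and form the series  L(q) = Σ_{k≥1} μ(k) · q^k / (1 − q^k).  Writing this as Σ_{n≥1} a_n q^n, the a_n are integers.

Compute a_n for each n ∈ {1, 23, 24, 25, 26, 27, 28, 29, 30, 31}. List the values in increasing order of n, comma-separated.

1, 0, 0, 0, 0, 0, 0, 0, 0, 0

d|1:{1}  Σμ=1=1
d|23:{23,1}  Σμ=(-1)+1=0
n=24: 24·1 12·2 8·3 6·4 4·6 3·8 2·12 1·24  μ→[0+0+0+1+0+(-1)+(-1)+1]=0
n=25: 25·1 5·5 1·25  μ→[0+(-1)+1]=0
q^26  k|26↦μ(k): 1:1 2:-1 13:-1 26:1  a_26=0
d|27:{1,3,9,27}  Σμ=1+(-1)+0+0=0
[q^28] μ(1)=1,μ(2)=-1,μ(4)=0,μ(7)=-1,μ(14)=1,μ(28)=0 ⇒ 0
q^29  k|29↦μ(k): 29:-1 1:1  a_29=0
q^30  k|30↦μ(k): 30:-1 15:1 10:1 6:1 5:-1 3:-1 2:-1 1:1  a_30=0
d|31:{31,1}  Σμ=(-1)+1=0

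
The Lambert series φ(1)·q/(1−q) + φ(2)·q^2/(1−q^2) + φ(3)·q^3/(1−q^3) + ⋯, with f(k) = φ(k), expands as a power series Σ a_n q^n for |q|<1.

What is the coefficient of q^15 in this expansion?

n=15: 1·15 3·5 5·3 15·1  φ→[1+2+4+8]=15

a_15 = 15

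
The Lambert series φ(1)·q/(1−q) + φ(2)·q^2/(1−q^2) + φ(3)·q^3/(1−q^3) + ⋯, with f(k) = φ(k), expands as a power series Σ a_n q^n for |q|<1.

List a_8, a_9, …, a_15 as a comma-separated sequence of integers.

q^8  k|8↦φ(k): 1:1 2:1 4:2 8:4  a_8=8
q^9  k|9↦φ(k): 1:1 3:2 9:6  a_9=9
[q^10] φ(1)=1,φ(2)=1,φ(5)=4,φ(10)=4 ⇒ 10
[q^11] φ(1)=1,φ(11)=10 ⇒ 11
d|12:{1,2,3,4,6,12}  Σφ=1+1+2+2+2+4=12
[q^13] φ(13)=12,φ(1)=1 ⇒ 13
[q^14] φ(14)=6,φ(7)=6,φ(2)=1,φ(1)=1 ⇒ 14
d|15:{15,5,3,1}  Σφ=8+4+2+1=15

8, 9, 10, 11, 12, 13, 14, 15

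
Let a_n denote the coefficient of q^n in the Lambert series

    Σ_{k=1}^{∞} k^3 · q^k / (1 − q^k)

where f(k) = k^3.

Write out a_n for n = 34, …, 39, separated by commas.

d|34:{1,2,17,34}  Σf=1+8+4913+39304=44226
n=35: 1·35 5·7 7·5 35·1  f→[1+125+343+42875]=43344
[q^36] f(36)=46656,f(18)=5832,f(12)=1728,f(9)=729,f(6)=216,f(4)=64,f(3)=27,f(2)=8,f(1)=1 ⇒ 55261
[q^37] f(1)=1,f(37)=50653 ⇒ 50654
q^38  k|38↦f(k): 38:54872 19:6859 2:8 1:1  a_38=61740
d|39:{1,3,13,39}  Σf=1+27+2197+59319=61544

44226, 43344, 55261, 50654, 61740, 61544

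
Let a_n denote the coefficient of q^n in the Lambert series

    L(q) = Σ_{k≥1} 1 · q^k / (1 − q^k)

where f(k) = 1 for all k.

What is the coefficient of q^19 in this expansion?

a_19 = 2

n=19: 19·1 1·19  f→[1+1]=2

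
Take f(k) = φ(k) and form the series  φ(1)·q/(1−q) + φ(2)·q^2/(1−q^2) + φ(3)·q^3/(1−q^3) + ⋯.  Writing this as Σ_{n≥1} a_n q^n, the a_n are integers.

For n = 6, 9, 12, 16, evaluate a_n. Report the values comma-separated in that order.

d|6:{6,3,2,1}  Σφ=2+2+1+1=6
q^9  k|9↦φ(k): 1:1 3:2 9:6  a_9=9
n=12: 12·1 6·2 4·3 3·4 2·6 1·12  φ→[4+2+2+2+1+1]=12
[q^16] φ(16)=8,φ(8)=4,φ(4)=2,φ(2)=1,φ(1)=1 ⇒ 16

6, 9, 12, 16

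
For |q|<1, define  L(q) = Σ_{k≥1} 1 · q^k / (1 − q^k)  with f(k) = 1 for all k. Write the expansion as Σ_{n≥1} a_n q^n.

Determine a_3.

d|3:{3,1}  Σf=1+1=2

a_3 = 2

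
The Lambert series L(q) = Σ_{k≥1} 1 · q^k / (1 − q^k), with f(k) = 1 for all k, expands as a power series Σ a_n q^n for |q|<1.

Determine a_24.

q^24  k|24↦f(k): 24:1 12:1 8:1 6:1 4:1 3:1 2:1 1:1  a_24=8

a_24 = 8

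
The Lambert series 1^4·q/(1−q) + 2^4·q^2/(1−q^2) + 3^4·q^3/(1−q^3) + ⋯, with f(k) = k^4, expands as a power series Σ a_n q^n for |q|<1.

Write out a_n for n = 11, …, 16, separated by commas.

[q^11] f(11)=14641,f(1)=1 ⇒ 14642
d|12:{1,2,3,4,6,12}  Σf=1+16+81+256+1296+20736=22386
q^13  k|13↦f(k): 1:1 13:28561  a_13=28562
d|14:{1,2,7,14}  Σf=1+16+2401+38416=40834
q^15  k|15↦f(k): 15:50625 5:625 3:81 1:1  a_15=51332
d|16:{1,2,4,8,16}  Σf=1+16+256+4096+65536=69905

14642, 22386, 28562, 40834, 51332, 69905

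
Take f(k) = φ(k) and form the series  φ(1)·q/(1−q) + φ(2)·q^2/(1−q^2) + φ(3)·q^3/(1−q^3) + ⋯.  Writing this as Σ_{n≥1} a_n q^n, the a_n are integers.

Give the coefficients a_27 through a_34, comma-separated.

d|27:{27,9,3,1}  Σφ=18+6+2+1=27
d|28:{1,2,4,7,14,28}  Σφ=1+1+2+6+6+12=28
n=29: 1·29 29·1  φ→[1+28]=29
q^30  k|30↦φ(k): 30:8 15:8 10:4 6:2 5:4 3:2 2:1 1:1  a_30=30
n=31: 1·31 31·1  φ→[1+30]=31
q^32  k|32↦φ(k): 32:16 16:8 8:4 4:2 2:1 1:1  a_32=32
d|33:{1,3,11,33}  Σφ=1+2+10+20=33
d|34:{1,2,17,34}  Σφ=1+1+16+16=34

27, 28, 29, 30, 31, 32, 33, 34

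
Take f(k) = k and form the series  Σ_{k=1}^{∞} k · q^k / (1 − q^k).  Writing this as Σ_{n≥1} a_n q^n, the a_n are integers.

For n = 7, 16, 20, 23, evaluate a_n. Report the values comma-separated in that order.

8, 31, 42, 24

d|7:{1,7}  Σf=1+7=8
n=16: 16·1 8·2 4·4 2·8 1·16  f→[16+8+4+2+1]=31
[q^20] f(20)=20,f(10)=10,f(5)=5,f(4)=4,f(2)=2,f(1)=1 ⇒ 42
n=23: 1·23 23·1  f→[1+23]=24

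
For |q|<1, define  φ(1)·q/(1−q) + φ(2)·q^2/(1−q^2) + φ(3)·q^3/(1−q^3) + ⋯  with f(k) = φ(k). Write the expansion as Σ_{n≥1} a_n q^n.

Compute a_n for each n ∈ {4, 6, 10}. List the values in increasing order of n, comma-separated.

[q^4] φ(1)=1,φ(2)=1,φ(4)=2 ⇒ 4
n=6: 6·1 3·2 2·3 1·6  φ→[2+2+1+1]=6
[q^10] φ(10)=4,φ(5)=4,φ(2)=1,φ(1)=1 ⇒ 10

4, 6, 10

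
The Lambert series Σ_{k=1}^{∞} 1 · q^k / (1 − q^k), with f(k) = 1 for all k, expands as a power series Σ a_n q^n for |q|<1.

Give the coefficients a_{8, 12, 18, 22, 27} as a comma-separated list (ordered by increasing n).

[q^8] f(8)=1,f(4)=1,f(2)=1,f(1)=1 ⇒ 4
q^12  k|12↦f(k): 12:1 6:1 4:1 3:1 2:1 1:1  a_12=6
[q^18] f(18)=1,f(9)=1,f(6)=1,f(3)=1,f(2)=1,f(1)=1 ⇒ 6
[q^22] f(22)=1,f(11)=1,f(2)=1,f(1)=1 ⇒ 4
n=27: 1·27 3·9 9·3 27·1  f→[1+1+1+1]=4

4, 6, 6, 4, 4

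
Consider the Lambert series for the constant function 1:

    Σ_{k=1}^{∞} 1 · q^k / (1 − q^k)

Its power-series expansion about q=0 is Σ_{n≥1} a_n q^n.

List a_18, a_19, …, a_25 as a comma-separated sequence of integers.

6, 2, 6, 4, 4, 2, 8, 3

[q^18] f(18)=1,f(9)=1,f(6)=1,f(3)=1,f(2)=1,f(1)=1 ⇒ 6
[q^19] f(1)=1,f(19)=1 ⇒ 2
d|20:{20,10,5,4,2,1}  Σf=1+1+1+1+1+1=6
d|21:{1,3,7,21}  Σf=1+1+1+1=4
[q^22] f(22)=1,f(11)=1,f(2)=1,f(1)=1 ⇒ 4
[q^23] f(1)=1,f(23)=1 ⇒ 2
[q^24] f(24)=1,f(12)=1,f(8)=1,f(6)=1,f(4)=1,f(3)=1,f(2)=1,f(1)=1 ⇒ 8
d|25:{25,5,1}  Σf=1+1+1=3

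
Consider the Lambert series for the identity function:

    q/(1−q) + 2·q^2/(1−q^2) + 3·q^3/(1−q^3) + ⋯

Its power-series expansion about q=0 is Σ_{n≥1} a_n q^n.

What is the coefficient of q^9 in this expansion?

d|9:{9,3,1}  Σf=9+3+1=13

a_9 = 13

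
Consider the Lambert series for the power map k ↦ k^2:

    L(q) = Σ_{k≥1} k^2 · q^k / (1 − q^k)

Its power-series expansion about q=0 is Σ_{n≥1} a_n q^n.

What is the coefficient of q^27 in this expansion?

q^27  k|27↦f(k): 1:1 3:9 9:81 27:729  a_27=820

a_27 = 820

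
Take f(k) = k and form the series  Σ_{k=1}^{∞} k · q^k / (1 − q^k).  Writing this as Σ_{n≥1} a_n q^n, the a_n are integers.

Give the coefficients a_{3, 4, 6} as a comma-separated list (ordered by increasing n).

4, 7, 12

d|3:{3,1}  Σf=3+1=4
q^4  k|4↦f(k): 1:1 2:2 4:4  a_4=7
q^6  k|6↦f(k): 6:6 3:3 2:2 1:1  a_6=12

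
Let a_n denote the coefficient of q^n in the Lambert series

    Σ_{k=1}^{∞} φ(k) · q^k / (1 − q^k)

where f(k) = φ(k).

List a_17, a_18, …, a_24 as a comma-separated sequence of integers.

[q^17] φ(17)=16,φ(1)=1 ⇒ 17
q^18  k|18↦φ(k): 1:1 2:1 3:2 6:2 9:6 18:6  a_18=18
d|19:{1,19}  Σφ=1+18=19
d|20:{1,2,4,5,10,20}  Σφ=1+1+2+4+4+8=20
[q^21] φ(1)=1,φ(3)=2,φ(7)=6,φ(21)=12 ⇒ 21
n=22: 1·22 2·11 11·2 22·1  φ→[1+1+10+10]=22
d|23:{23,1}  Σφ=22+1=23
d|24:{24,12,8,6,4,3,2,1}  Σφ=8+4+4+2+2+2+1+1=24

17, 18, 19, 20, 21, 22, 23, 24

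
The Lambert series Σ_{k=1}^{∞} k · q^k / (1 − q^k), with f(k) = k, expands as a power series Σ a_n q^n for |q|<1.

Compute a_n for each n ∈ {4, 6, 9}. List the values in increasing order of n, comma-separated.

q^4  k|4↦f(k): 4:4 2:2 1:1  a_4=7
[q^6] f(6)=6,f(3)=3,f(2)=2,f(1)=1 ⇒ 12
d|9:{9,3,1}  Σf=9+3+1=13

7, 12, 13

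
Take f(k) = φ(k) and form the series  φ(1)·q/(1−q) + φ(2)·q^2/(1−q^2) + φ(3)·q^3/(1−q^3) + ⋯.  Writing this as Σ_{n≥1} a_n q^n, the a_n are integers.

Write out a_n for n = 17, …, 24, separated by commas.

n=17: 17·1 1·17  φ→[16+1]=17
d|18:{1,2,3,6,9,18}  Σφ=1+1+2+2+6+6=18
[q^19] φ(1)=1,φ(19)=18 ⇒ 19
d|20:{1,2,4,5,10,20}  Σφ=1+1+2+4+4+8=20
q^21  k|21↦φ(k): 1:1 3:2 7:6 21:12  a_21=21
q^22  k|22↦φ(k): 22:10 11:10 2:1 1:1  a_22=22
[q^23] φ(1)=1,φ(23)=22 ⇒ 23
n=24: 24·1 12·2 8·3 6·4 4·6 3·8 2·12 1·24  φ→[8+4+4+2+2+2+1+1]=24

17, 18, 19, 20, 21, 22, 23, 24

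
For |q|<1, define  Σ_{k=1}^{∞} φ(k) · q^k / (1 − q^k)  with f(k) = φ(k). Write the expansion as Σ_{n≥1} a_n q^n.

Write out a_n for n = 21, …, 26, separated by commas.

n=21: 21·1 7·3 3·7 1·21  φ→[12+6+2+1]=21
d|22:{1,2,11,22}  Σφ=1+1+10+10=22
d|23:{1,23}  Σφ=1+22=23
[q^24] φ(1)=1,φ(2)=1,φ(3)=2,φ(4)=2,φ(6)=2,φ(8)=4,φ(12)=4,φ(24)=8 ⇒ 24
[q^25] φ(1)=1,φ(5)=4,φ(25)=20 ⇒ 25
d|26:{26,13,2,1}  Σφ=12+12+1+1=26

21, 22, 23, 24, 25, 26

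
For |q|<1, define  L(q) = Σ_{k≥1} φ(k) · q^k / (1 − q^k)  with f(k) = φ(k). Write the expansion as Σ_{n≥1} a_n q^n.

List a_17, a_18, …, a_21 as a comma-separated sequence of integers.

[q^17] φ(17)=16,φ(1)=1 ⇒ 17
n=18: 1·18 2·9 3·6 6·3 9·2 18·1  φ→[1+1+2+2+6+6]=18
[q^19] φ(19)=18,φ(1)=1 ⇒ 19
d|20:{20,10,5,4,2,1}  Σφ=8+4+4+2+1+1=20
n=21: 21·1 7·3 3·7 1·21  φ→[12+6+2+1]=21

17, 18, 19, 20, 21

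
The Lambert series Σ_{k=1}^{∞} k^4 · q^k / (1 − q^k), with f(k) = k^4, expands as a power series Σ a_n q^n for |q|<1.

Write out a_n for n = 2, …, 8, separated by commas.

17, 82, 273, 626, 1394, 2402, 4369

q^2  k|2↦f(k): 2:16 1:1  a_2=17
[q^3] f(1)=1,f(3)=81 ⇒ 82
n=4: 1·4 2·2 4·1  f→[1+16+256]=273
[q^5] f(1)=1,f(5)=625 ⇒ 626
d|6:{6,3,2,1}  Σf=1296+81+16+1=1394
q^7  k|7↦f(k): 7:2401 1:1  a_7=2402
n=8: 1·8 2·4 4·2 8·1  f→[1+16+256+4096]=4369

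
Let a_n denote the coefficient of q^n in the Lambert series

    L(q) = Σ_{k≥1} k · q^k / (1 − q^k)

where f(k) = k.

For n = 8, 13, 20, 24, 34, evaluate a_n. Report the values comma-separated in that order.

d|8:{1,2,4,8}  Σf=1+2+4+8=15
d|13:{1,13}  Σf=1+13=14
q^20  k|20↦f(k): 1:1 2:2 4:4 5:5 10:10 20:20  a_20=42
d|24:{1,2,3,4,6,8,12,24}  Σf=1+2+3+4+6+8+12+24=60
q^34  k|34↦f(k): 1:1 2:2 17:17 34:34  a_34=54

15, 14, 42, 60, 54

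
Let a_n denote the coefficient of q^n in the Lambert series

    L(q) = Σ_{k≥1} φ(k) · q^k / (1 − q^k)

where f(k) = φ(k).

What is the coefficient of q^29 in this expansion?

d|29:{1,29}  Σφ=1+28=29

a_29 = 29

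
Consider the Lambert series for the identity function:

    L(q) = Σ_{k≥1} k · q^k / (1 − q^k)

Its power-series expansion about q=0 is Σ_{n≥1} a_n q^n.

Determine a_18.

a_18 = 39

n=18: 18·1 9·2 6·3 3·6 2·9 1·18  f→[18+9+6+3+2+1]=39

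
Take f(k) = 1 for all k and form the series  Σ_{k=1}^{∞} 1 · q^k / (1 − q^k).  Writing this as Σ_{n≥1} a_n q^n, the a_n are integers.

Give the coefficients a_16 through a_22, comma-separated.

5, 2, 6, 2, 6, 4, 4

d|16:{16,8,4,2,1}  Σf=1+1+1+1+1=5
[q^17] f(1)=1,f(17)=1 ⇒ 2
q^18  k|18↦f(k): 18:1 9:1 6:1 3:1 2:1 1:1  a_18=6
n=19: 1·19 19·1  f→[1+1]=2
d|20:{20,10,5,4,2,1}  Σf=1+1+1+1+1+1=6
d|21:{21,7,3,1}  Σf=1+1+1+1=4
[q^22] f(1)=1,f(2)=1,f(11)=1,f(22)=1 ⇒ 4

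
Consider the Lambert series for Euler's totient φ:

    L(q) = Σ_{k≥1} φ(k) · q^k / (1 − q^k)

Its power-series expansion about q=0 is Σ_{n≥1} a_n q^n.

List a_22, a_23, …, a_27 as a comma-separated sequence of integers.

n=22: 22·1 11·2 2·11 1·22  φ→[10+10+1+1]=22
d|23:{1,23}  Σφ=1+22=23
q^24  k|24↦φ(k): 24:8 12:4 8:4 6:2 4:2 3:2 2:1 1:1  a_24=24
n=25: 1·25 5·5 25·1  φ→[1+4+20]=25
d|26:{1,2,13,26}  Σφ=1+1+12+12=26
q^27  k|27↦φ(k): 27:18 9:6 3:2 1:1  a_27=27

22, 23, 24, 25, 26, 27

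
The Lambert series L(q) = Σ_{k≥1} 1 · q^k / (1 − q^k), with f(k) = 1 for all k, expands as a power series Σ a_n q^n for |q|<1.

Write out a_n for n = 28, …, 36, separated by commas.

d|28:{28,14,7,4,2,1}  Σf=1+1+1+1+1+1=6
n=29: 29·1 1·29  f→[1+1]=2
[q^30] f(1)=1,f(2)=1,f(3)=1,f(5)=1,f(6)=1,f(10)=1,f(15)=1,f(30)=1 ⇒ 8
n=31: 1·31 31·1  f→[1+1]=2
[q^32] f(1)=1,f(2)=1,f(4)=1,f(8)=1,f(16)=1,f(32)=1 ⇒ 6
[q^33] f(1)=1,f(3)=1,f(11)=1,f(33)=1 ⇒ 4
[q^34] f(1)=1,f(2)=1,f(17)=1,f(34)=1 ⇒ 4
n=35: 35·1 7·5 5·7 1·35  f→[1+1+1+1]=4
q^36  k|36↦f(k): 36:1 18:1 12:1 9:1 6:1 4:1 3:1 2:1 1:1  a_36=9

6, 2, 8, 2, 6, 4, 4, 4, 9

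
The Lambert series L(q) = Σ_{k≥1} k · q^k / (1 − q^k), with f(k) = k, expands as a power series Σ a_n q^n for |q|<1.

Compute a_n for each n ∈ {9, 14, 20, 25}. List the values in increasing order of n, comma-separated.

13, 24, 42, 31

d|9:{9,3,1}  Σf=9+3+1=13
[q^14] f(1)=1,f(2)=2,f(7)=7,f(14)=14 ⇒ 24
n=20: 1·20 2·10 4·5 5·4 10·2 20·1  f→[1+2+4+5+10+20]=42
d|25:{25,5,1}  Σf=25+5+1=31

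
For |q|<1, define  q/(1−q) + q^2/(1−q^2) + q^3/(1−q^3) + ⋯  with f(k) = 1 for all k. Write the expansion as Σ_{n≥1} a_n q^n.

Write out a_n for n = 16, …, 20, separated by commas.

5, 2, 6, 2, 6

[q^16] f(16)=1,f(8)=1,f(4)=1,f(2)=1,f(1)=1 ⇒ 5
d|17:{17,1}  Σf=1+1=2
d|18:{1,2,3,6,9,18}  Σf=1+1+1+1+1+1=6
[q^19] f(19)=1,f(1)=1 ⇒ 2
q^20  k|20↦f(k): 20:1 10:1 5:1 4:1 2:1 1:1  a_20=6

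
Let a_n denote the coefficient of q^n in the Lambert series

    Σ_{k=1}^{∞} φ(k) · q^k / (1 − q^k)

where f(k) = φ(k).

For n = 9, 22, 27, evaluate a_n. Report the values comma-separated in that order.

q^9  k|9↦φ(k): 9:6 3:2 1:1  a_9=9
d|22:{22,11,2,1}  Σφ=10+10+1+1=22
q^27  k|27↦φ(k): 27:18 9:6 3:2 1:1  a_27=27

9, 22, 27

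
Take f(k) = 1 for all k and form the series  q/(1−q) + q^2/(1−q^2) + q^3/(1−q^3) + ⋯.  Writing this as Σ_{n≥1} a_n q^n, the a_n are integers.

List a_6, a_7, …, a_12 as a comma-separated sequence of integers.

d|6:{1,2,3,6}  Σf=1+1+1+1=4
q^7  k|7↦f(k): 7:1 1:1  a_7=2
[q^8] f(1)=1,f(2)=1,f(4)=1,f(8)=1 ⇒ 4
d|9:{9,3,1}  Σf=1+1+1=3
d|10:{1,2,5,10}  Σf=1+1+1+1=4
n=11: 11·1 1·11  f→[1+1]=2
q^12  k|12↦f(k): 12:1 6:1 4:1 3:1 2:1 1:1  a_12=6

4, 2, 4, 3, 4, 2, 6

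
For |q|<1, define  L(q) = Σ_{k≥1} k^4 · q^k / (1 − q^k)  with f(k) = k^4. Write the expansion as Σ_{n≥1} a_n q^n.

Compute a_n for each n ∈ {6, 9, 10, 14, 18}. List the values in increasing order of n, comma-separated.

d|6:{1,2,3,6}  Σf=1+16+81+1296=1394
q^9  k|9↦f(k): 9:6561 3:81 1:1  a_9=6643
d|10:{10,5,2,1}  Σf=10000+625+16+1=10642
d|14:{14,7,2,1}  Σf=38416+2401+16+1=40834
d|18:{1,2,3,6,9,18}  Σf=1+16+81+1296+6561+104976=112931

1394, 6643, 10642, 40834, 112931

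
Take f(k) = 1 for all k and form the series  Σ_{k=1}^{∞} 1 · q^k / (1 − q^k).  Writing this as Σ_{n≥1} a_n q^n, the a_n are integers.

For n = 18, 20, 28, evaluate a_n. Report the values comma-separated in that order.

q^18  k|18↦f(k): 18:1 9:1 6:1 3:1 2:1 1:1  a_18=6
[q^20] f(20)=1,f(10)=1,f(5)=1,f(4)=1,f(2)=1,f(1)=1 ⇒ 6
n=28: 1·28 2·14 4·7 7·4 14·2 28·1  f→[1+1+1+1+1+1]=6

6, 6, 6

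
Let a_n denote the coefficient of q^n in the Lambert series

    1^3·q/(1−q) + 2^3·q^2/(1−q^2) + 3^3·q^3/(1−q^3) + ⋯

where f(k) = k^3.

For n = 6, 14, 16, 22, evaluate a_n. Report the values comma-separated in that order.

q^6  k|6↦f(k): 6:216 3:27 2:8 1:1  a_6=252
q^14  k|14↦f(k): 14:2744 7:343 2:8 1:1  a_14=3096
[q^16] f(16)=4096,f(8)=512,f(4)=64,f(2)=8,f(1)=1 ⇒ 4681
[q^22] f(22)=10648,f(11)=1331,f(2)=8,f(1)=1 ⇒ 11988

252, 3096, 4681, 11988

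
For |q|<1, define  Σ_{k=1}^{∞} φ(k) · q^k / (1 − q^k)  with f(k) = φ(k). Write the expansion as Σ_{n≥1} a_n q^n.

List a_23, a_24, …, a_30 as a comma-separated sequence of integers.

[q^23] φ(1)=1,φ(23)=22 ⇒ 23
[q^24] φ(24)=8,φ(12)=4,φ(8)=4,φ(6)=2,φ(4)=2,φ(3)=2,φ(2)=1,φ(1)=1 ⇒ 24
d|25:{25,5,1}  Σφ=20+4+1=25
n=26: 1·26 2·13 13·2 26·1  φ→[1+1+12+12]=26
[q^27] φ(1)=1,φ(3)=2,φ(9)=6,φ(27)=18 ⇒ 27
d|28:{28,14,7,4,2,1}  Σφ=12+6+6+2+1+1=28
n=29: 29·1 1·29  φ→[28+1]=29
q^30  k|30↦φ(k): 1:1 2:1 3:2 5:4 6:2 10:4 15:8 30:8  a_30=30

23, 24, 25, 26, 27, 28, 29, 30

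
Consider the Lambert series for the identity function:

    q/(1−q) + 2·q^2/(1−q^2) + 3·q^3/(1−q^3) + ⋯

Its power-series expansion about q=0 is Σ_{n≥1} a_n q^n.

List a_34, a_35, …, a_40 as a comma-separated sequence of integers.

q^34  k|34↦f(k): 34:34 17:17 2:2 1:1  a_34=54
n=35: 1·35 5·7 7·5 35·1  f→[1+5+7+35]=48
d|36:{1,2,3,4,6,9,12,18,36}  Σf=1+2+3+4+6+9+12+18+36=91
n=37: 37·1 1·37  f→[37+1]=38
d|38:{1,2,19,38}  Σf=1+2+19+38=60
[q^39] f(1)=1,f(3)=3,f(13)=13,f(39)=39 ⇒ 56
n=40: 1·40 2·20 4·10 5·8 8·5 10·4 20·2 40·1  f→[1+2+4+5+8+10+20+40]=90

54, 48, 91, 38, 60, 56, 90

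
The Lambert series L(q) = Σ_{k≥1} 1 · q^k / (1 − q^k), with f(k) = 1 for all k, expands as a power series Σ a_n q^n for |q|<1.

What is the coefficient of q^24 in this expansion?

q^24  k|24↦f(k): 24:1 12:1 8:1 6:1 4:1 3:1 2:1 1:1  a_24=8

a_24 = 8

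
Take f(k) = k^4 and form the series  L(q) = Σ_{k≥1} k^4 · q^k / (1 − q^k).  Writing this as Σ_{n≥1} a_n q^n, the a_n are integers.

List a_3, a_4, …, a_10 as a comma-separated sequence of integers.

82, 273, 626, 1394, 2402, 4369, 6643, 10642

[q^3] f(1)=1,f(3)=81 ⇒ 82
d|4:{1,2,4}  Σf=1+16+256=273
d|5:{1,5}  Σf=1+625=626
d|6:{6,3,2,1}  Σf=1296+81+16+1=1394
q^7  k|7↦f(k): 1:1 7:2401  a_7=2402
[q^8] f(8)=4096,f(4)=256,f(2)=16,f(1)=1 ⇒ 4369
[q^9] f(1)=1,f(3)=81,f(9)=6561 ⇒ 6643
d|10:{1,2,5,10}  Σf=1+16+625+10000=10642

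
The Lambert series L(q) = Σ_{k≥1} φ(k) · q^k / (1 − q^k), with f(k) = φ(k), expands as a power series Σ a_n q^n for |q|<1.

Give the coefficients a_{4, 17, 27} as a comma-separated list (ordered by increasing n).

d|4:{1,2,4}  Σφ=1+1+2=4
d|17:{1,17}  Σφ=1+16=17
d|27:{27,9,3,1}  Σφ=18+6+2+1=27

4, 17, 27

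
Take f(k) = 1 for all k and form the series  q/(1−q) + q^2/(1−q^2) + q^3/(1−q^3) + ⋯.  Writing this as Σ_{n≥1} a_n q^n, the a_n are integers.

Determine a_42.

d|42:{42,21,14,7,6,3,2,1}  Σf=1+1+1+1+1+1+1+1=8

a_42 = 8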